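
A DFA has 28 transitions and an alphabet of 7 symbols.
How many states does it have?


Each state has exactly one transition per symbol.
states = transitions / |alphabet| = 28 / 7 = 4

4


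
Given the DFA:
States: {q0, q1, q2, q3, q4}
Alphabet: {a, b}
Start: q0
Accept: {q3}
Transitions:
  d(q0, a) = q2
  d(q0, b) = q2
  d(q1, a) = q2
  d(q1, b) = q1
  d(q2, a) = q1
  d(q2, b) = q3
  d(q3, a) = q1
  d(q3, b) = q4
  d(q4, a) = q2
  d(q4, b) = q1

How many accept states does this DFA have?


Accept states listed: {q3}
Counting: q3(1)

1


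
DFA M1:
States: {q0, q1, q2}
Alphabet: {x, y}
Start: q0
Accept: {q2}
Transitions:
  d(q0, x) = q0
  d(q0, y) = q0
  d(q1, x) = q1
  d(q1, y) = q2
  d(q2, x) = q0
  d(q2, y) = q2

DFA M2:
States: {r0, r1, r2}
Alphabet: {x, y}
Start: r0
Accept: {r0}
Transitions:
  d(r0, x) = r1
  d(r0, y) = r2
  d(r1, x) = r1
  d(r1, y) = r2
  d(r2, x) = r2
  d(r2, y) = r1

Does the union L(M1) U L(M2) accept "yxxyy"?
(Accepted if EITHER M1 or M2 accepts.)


M1: final=q0 accepted=False
M2: final=r2 accepted=False

No, union rejects (neither accepts)


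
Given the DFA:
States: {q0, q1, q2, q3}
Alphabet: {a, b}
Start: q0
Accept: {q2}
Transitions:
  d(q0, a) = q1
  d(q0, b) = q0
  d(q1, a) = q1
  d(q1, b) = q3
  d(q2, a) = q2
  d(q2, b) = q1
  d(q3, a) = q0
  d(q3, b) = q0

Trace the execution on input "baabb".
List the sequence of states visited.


Input: baabb
d(q0, b) = q0
d(q0, a) = q1
d(q1, a) = q1
d(q1, b) = q3
d(q3, b) = q0


q0 -> q0 -> q1 -> q1 -> q3 -> q0


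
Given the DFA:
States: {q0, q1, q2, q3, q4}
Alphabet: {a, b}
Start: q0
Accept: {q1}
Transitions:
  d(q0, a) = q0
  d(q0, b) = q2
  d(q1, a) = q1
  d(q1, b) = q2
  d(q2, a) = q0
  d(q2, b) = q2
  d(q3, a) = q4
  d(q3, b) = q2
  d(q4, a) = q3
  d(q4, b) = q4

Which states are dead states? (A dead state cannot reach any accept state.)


Forward reachability from each state:
  q0 -> reaches {q0, q2}, no accept state (dead)
  q1 -> reaches accept state q1 (live)
  q2 -> reaches {q0, q2}, no accept state (dead)
  q3 -> reaches {q0, q2, q3, q4}, no accept state (dead)
  q4 -> reaches {q0, q2, q3, q4}, no accept state (dead)

{q0, q2, q3, q4}


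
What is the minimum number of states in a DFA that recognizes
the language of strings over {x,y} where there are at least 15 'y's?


States: count = 0, 1, ..., 14, and a final '>= 15' state.
Total: 15 + 1 = 16. Accept = '>= 15' state.

16


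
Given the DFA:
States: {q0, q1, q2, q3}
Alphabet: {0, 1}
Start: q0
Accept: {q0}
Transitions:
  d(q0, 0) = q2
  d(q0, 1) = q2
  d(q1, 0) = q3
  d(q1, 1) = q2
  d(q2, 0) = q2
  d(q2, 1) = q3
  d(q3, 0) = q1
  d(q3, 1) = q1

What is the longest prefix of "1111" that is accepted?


Run the DFA, marking each prefix where the state is accepting:
  "" -> q0 [accept]
  "1" -> q2 [reject]
  "11" -> q3 [reject]
  "111" -> q1 [reject]
  "1111" -> q2 [reject]

""


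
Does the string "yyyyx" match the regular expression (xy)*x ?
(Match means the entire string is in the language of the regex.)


|string| = 5; first = 'y'; last = 'x'

No, "yyyyx" does not match (xy)*x


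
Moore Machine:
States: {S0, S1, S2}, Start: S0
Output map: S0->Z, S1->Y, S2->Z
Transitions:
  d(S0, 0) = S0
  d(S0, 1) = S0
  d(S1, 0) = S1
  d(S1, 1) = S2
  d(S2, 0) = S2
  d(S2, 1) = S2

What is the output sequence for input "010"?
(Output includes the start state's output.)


Start: S0 (output Z)
  --0--> S0 (output Z)
  --1--> S0 (output Z)
  --0--> S0 (output Z)

"ZZZZ"


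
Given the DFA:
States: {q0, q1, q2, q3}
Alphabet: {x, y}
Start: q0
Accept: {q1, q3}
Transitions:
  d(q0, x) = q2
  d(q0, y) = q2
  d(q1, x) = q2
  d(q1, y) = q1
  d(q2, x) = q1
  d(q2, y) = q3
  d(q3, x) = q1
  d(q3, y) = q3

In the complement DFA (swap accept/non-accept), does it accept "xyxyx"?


Trace: q0 -> q2 -> q3 -> q1 -> q1 -> q2
Final: q2
Original accept: {q1, q3}
Complement: q2 is not in original accept

Yes, complement accepts (original rejects)


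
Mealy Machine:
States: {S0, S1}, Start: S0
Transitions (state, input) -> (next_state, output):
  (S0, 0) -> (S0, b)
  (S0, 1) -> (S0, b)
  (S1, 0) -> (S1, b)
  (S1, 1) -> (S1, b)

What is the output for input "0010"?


Step-by-step:
  (S0, 0) -> (S0, b)
  (S0, 0) -> (S0, b)
  (S0, 1) -> (S0, b)
  (S0, 0) -> (S0, b)

"bbbb"


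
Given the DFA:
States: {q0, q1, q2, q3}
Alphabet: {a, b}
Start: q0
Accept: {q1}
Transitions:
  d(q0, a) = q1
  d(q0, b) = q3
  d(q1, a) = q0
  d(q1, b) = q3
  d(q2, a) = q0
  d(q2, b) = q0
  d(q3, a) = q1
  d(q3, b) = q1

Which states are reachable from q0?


BFS from q0:
  layer 0: {q0}
  layer 1: {q1, q3}

{q0, q1, q3}


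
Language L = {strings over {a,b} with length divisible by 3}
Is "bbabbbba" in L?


length = 8; 8 mod 3 = 2

No, "bbabbbba" is not in L


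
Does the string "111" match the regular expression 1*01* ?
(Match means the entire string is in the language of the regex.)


|string| = 3; first = '1'; last = '1'

No, "111" does not match 1*01*


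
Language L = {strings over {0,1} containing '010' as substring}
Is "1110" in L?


'010' does not occur

No, "1110" is not in L


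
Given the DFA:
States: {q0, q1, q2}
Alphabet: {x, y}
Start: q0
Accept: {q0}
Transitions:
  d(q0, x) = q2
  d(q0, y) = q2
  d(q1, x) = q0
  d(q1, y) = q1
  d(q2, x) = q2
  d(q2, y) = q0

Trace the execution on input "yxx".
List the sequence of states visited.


Input: yxx
d(q0, y) = q2
d(q2, x) = q2
d(q2, x) = q2


q0 -> q2 -> q2 -> q2


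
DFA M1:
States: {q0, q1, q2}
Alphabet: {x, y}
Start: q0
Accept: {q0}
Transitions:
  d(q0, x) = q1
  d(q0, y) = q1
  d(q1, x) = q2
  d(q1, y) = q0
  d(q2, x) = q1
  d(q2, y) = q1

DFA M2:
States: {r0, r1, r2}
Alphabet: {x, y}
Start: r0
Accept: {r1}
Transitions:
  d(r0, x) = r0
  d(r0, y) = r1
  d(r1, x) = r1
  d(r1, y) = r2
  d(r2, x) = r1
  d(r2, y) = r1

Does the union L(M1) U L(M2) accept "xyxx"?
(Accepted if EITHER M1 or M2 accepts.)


M1: final=q2 accepted=False
M2: final=r1 accepted=True

Yes, union accepts


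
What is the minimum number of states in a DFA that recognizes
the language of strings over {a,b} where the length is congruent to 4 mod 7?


States track (length) mod 7.
Need 7 states: one per remainder 0..6; accept = remainder 4.

7


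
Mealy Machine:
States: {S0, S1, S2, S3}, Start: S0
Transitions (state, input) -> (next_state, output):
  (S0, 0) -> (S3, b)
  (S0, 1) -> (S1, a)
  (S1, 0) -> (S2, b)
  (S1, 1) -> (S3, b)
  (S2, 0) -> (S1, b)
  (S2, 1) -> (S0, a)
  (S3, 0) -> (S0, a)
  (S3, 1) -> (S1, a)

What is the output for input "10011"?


Step-by-step:
  (S0, 1) -> (S1, a)
  (S1, 0) -> (S2, b)
  (S2, 0) -> (S1, b)
  (S1, 1) -> (S3, b)
  (S3, 1) -> (S1, a)

"abbba"


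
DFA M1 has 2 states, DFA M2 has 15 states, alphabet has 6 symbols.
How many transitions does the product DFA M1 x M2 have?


Product DFA has 2 * 15 = 30 states.
Each has 6 transitions: 30 * 6 = 180

180


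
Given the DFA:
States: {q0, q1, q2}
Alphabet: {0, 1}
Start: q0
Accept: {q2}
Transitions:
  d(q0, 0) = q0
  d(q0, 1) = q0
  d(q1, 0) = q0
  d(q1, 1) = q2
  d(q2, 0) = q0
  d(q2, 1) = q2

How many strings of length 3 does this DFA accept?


Enumerating all length-3 strings:
  "000" -> q0 [reject]
  "001" -> q0 [reject]
  "010" -> q0 [reject]
  "011" -> q0 [reject]
  "100" -> q0 [reject]
  "101" -> q0 [reject]
  "110" -> q0 [reject]
  "111" -> q0 [reject]

0 out of 8


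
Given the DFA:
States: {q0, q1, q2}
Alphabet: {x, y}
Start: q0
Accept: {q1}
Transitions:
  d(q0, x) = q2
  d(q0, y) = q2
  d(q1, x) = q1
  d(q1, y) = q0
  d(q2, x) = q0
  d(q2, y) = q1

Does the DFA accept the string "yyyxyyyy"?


Trace: q0 -> q2 -> q1 -> q0 -> q2 -> q1 -> q0 -> q2 -> q1
Final state: q1
Accept states: {q1}

Yes, accepted (final state q1 is an accept state)


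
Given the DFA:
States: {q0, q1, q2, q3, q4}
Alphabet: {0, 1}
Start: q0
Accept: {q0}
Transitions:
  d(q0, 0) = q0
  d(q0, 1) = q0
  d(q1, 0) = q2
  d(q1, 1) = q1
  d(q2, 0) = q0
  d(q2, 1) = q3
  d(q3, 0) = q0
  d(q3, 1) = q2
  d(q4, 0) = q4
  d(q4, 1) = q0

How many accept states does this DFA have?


Accept states listed: {q0}
Counting: q0(1)

1


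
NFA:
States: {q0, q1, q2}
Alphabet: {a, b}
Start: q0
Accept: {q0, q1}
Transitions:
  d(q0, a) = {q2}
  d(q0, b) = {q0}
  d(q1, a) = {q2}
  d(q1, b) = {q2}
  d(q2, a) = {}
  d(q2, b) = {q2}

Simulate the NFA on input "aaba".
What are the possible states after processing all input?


Start: {q0}
  --a--> {q2}
  --a--> {}
  --b--> {}
  --a--> {}

{} (empty set, no valid transitions)


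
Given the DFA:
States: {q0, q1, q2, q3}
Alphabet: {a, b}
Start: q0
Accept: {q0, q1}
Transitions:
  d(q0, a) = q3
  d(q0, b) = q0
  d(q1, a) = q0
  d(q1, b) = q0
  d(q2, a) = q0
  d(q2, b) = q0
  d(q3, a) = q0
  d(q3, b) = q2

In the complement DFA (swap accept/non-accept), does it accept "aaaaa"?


Trace: q0 -> q3 -> q0 -> q3 -> q0 -> q3
Final: q3
Original accept: {q0, q1}
Complement: q3 is not in original accept

Yes, complement accepts (original rejects)


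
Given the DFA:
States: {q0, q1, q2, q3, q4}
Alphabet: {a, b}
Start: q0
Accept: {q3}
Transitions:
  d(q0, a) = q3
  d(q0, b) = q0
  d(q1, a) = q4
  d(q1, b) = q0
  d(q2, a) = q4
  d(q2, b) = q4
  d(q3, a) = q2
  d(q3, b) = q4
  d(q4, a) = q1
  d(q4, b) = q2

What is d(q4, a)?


Looking up transition d(q4, a)

q1


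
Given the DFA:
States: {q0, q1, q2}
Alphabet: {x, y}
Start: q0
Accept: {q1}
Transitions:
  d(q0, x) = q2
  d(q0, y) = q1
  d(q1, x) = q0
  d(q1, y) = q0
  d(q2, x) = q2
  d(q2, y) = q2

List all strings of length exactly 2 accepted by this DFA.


All strings of length 2: 4 total
Accepted: 0

None


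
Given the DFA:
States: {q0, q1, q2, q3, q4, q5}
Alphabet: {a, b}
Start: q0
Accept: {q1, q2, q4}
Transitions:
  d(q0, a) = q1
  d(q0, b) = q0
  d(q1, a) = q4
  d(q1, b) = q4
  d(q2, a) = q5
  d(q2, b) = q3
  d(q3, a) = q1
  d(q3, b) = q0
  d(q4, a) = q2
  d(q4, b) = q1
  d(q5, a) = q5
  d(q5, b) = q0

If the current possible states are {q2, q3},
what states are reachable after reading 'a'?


Apply transition on 'a' from each current state:
  d(q2, a) = q5
  d(q3, a) = q1

{q1, q5}


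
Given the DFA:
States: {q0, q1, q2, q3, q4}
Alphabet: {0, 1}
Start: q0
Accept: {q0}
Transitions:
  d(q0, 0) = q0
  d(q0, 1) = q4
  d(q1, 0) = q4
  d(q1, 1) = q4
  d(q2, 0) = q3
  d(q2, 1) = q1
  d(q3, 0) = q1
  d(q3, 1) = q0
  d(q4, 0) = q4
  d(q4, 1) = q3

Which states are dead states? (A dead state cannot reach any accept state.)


Forward reachability from each state:
  q0 -> reaches accept state q0 (live)
  q1 -> reaches accept state q0 (live)
  q2 -> reaches accept state q0 (live)
  q3 -> reaches accept state q0 (live)
  q4 -> reaches accept state q0 (live)

None (all states can reach an accept state)


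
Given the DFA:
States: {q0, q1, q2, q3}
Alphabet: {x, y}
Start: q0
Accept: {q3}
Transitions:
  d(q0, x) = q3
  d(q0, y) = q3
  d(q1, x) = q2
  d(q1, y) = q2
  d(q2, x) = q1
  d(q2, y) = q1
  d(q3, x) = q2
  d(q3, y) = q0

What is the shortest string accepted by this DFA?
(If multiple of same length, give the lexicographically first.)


BFS by string length (lex-first path to each state shown):
  len 0: q0<-""
  len 1: q3<-"x"
Found accept state at length 1.

"x"


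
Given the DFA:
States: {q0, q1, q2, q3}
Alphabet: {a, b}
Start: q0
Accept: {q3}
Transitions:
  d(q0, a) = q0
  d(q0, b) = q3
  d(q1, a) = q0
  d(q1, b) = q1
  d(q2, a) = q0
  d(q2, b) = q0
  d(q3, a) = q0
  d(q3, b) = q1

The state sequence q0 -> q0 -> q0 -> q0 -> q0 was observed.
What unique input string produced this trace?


Trace back each transition to find the symbol:
  q0 --[a]--> q0
  q0 --[a]--> q0
  q0 --[a]--> q0
  q0 --[a]--> q0

"aaaa"


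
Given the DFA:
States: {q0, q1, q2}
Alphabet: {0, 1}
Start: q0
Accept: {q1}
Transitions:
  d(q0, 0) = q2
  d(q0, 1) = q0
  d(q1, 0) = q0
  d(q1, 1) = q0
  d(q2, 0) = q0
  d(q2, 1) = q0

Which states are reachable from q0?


BFS from q0:
  layer 0: {q0}
  layer 1: {q2}

{q0, q2}


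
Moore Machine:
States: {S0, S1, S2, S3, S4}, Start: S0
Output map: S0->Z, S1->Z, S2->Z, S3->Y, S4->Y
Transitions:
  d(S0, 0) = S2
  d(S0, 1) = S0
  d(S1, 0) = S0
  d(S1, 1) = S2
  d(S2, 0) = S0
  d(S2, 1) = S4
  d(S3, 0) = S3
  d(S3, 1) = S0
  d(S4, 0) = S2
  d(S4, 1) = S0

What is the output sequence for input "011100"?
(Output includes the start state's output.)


Start: S0 (output Z)
  --0--> S2 (output Z)
  --1--> S4 (output Y)
  --1--> S0 (output Z)
  --1--> S0 (output Z)
  --0--> S2 (output Z)
  --0--> S0 (output Z)

"ZZYZZZZ"


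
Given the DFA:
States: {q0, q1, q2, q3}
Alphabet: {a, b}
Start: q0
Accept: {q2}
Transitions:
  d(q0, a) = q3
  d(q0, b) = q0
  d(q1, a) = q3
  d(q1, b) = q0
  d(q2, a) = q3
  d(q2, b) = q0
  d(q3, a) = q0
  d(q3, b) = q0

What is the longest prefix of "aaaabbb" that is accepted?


Run the DFA, marking each prefix where the state is accepting:
  "" -> q0 [reject]
  "a" -> q3 [reject]
  "aa" -> q0 [reject]
  "aaa" -> q3 [reject]
  "aaaa" -> q0 [reject]
  "aaaab" -> q0 [reject]
  "aaaabb" -> q0 [reject]
  "aaaabbb" -> q0 [reject]

No prefix is accepted


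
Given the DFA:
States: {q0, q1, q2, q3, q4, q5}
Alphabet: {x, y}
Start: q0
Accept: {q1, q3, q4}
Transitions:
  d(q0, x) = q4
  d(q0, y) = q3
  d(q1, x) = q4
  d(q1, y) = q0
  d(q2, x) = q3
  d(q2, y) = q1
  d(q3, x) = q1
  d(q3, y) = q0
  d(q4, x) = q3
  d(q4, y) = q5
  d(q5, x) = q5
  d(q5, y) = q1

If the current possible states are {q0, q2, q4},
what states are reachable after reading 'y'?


Apply transition on 'y' from each current state:
  d(q0, y) = q3
  d(q2, y) = q1
  d(q4, y) = q5

{q1, q3, q5}


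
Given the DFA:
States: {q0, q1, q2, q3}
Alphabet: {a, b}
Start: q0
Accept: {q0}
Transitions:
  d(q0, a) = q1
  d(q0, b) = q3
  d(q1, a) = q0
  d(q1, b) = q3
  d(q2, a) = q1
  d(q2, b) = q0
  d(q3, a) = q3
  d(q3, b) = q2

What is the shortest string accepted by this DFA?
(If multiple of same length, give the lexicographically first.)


BFS by string length (lex-first path to each state shown):
  len 0: q0<-""
Found accept state at length 0.

"" (empty string)


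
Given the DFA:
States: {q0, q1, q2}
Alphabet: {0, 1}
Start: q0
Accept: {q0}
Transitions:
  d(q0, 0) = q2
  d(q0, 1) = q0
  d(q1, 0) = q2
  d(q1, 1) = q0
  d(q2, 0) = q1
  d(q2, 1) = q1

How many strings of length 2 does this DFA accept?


Enumerating all length-2 strings:
  "00" -> q1 [reject]
  "01" -> q1 [reject]
  "10" -> q2 [reject]
  "11" -> q0 [accept]

1 out of 4


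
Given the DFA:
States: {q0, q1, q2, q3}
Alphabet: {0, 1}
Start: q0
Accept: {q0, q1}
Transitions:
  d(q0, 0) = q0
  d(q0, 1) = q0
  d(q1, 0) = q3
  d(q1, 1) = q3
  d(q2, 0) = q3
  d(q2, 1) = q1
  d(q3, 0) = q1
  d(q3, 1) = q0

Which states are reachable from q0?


BFS from q0:
  layer 0: {q0}

{q0}


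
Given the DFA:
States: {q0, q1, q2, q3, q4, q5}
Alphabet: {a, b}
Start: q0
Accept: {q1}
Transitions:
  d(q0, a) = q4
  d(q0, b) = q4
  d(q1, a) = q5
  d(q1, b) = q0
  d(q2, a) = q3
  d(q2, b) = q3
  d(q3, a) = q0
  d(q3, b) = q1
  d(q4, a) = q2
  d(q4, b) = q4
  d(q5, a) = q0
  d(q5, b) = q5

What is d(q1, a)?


Looking up transition d(q1, a)

q5


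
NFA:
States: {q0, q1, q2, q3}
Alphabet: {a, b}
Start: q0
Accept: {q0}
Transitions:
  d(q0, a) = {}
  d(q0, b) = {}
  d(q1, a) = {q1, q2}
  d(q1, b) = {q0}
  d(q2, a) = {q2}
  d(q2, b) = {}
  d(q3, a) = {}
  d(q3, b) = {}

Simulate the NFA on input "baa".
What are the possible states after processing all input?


Start: {q0}
  --b--> {}
  --a--> {}
  --a--> {}

{} (empty set, no valid transitions)


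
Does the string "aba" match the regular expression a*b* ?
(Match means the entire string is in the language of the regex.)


|string| = 3; first = 'a'; last = 'a'

No, "aba" does not match a*b*


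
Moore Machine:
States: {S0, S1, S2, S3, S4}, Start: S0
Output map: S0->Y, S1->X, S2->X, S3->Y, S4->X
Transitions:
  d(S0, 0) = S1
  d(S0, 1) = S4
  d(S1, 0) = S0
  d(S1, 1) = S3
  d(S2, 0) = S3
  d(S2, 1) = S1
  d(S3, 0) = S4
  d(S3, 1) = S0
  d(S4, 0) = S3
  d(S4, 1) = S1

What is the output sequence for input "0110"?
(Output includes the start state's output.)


Start: S0 (output Y)
  --0--> S1 (output X)
  --1--> S3 (output Y)
  --1--> S0 (output Y)
  --0--> S1 (output X)

"YXYYX"


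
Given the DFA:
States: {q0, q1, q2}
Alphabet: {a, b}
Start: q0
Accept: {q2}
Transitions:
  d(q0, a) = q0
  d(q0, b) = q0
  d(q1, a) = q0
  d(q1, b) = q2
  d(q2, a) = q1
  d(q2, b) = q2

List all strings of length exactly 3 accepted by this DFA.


All strings of length 3: 8 total
Accepted: 0

None


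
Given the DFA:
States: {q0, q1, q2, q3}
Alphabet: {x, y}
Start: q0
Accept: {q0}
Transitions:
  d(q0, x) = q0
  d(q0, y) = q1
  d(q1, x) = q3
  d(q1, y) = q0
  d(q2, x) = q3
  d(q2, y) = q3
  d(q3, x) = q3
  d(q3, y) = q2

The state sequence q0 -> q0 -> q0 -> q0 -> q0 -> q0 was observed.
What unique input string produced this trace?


Trace back each transition to find the symbol:
  q0 --[x]--> q0
  q0 --[x]--> q0
  q0 --[x]--> q0
  q0 --[x]--> q0
  q0 --[x]--> q0

"xxxxx"


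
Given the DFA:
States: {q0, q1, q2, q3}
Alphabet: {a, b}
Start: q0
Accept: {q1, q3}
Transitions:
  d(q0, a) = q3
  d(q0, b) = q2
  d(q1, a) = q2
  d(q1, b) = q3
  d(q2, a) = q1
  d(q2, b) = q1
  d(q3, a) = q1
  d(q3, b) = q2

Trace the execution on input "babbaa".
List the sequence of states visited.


Input: babbaa
d(q0, b) = q2
d(q2, a) = q1
d(q1, b) = q3
d(q3, b) = q2
d(q2, a) = q1
d(q1, a) = q2


q0 -> q2 -> q1 -> q3 -> q2 -> q1 -> q2


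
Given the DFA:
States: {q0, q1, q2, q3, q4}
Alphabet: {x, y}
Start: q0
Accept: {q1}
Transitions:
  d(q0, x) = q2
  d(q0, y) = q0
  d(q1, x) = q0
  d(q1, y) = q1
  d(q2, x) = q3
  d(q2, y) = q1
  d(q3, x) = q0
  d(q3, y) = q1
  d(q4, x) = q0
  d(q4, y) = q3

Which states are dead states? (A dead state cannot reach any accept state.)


Forward reachability from each state:
  q0 -> reaches accept state q1 (live)
  q1 -> reaches accept state q1 (live)
  q2 -> reaches accept state q1 (live)
  q3 -> reaches accept state q1 (live)
  q4 -> reaches accept state q1 (live)

None (all states can reach an accept state)


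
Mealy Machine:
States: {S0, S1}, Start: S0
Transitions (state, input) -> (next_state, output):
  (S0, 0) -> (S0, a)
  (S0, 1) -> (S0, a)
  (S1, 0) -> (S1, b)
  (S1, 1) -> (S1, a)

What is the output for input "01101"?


Step-by-step:
  (S0, 0) -> (S0, a)
  (S0, 1) -> (S0, a)
  (S0, 1) -> (S0, a)
  (S0, 0) -> (S0, a)
  (S0, 1) -> (S0, a)

"aaaaa"


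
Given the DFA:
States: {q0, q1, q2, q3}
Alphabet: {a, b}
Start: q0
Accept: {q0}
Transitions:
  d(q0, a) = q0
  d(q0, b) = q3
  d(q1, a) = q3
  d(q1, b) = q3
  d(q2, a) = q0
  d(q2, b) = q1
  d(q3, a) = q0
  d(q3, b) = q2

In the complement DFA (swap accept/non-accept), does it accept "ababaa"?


Trace: q0 -> q0 -> q3 -> q0 -> q3 -> q0 -> q0
Final: q0
Original accept: {q0}
Complement: q0 is in original accept

No, complement rejects (original accepts)


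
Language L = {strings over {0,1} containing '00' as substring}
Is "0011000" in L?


'00' occurs at index 0

Yes, "0011000" is in L


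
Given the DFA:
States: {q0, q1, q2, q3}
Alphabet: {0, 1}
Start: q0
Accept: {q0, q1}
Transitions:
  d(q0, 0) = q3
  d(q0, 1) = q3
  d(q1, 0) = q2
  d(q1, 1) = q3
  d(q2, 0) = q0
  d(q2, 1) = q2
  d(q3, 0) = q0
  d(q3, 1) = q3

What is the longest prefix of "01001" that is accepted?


Run the DFA, marking each prefix where the state is accepting:
  "" -> q0 [accept]
  "0" -> q3 [reject]
  "01" -> q3 [reject]
  "010" -> q0 [accept]
  "0100" -> q3 [reject]
  "01001" -> q3 [reject]

"010"


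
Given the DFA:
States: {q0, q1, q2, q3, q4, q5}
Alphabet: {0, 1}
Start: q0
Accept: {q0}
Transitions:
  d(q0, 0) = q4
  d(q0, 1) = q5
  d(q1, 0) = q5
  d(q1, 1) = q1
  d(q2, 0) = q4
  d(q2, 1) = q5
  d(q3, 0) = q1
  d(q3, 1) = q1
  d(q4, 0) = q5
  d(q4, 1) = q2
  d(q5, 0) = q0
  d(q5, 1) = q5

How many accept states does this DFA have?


Accept states listed: {q0}
Counting: q0(1)

1


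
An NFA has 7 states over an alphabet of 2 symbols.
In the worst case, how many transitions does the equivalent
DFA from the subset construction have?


Subset construction: one DFA state per subset of NFA states = 2^7 = 128 states.
Each DFA state has 2 outgoing transitions: 128 * 2 = 256

256


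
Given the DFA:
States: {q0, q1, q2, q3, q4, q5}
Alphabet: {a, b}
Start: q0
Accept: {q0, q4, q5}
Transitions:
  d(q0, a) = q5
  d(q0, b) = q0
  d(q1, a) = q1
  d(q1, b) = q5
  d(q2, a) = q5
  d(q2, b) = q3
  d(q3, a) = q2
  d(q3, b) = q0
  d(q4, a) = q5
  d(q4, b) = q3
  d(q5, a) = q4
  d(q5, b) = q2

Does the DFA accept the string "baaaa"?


Trace: q0 -> q0 -> q5 -> q4 -> q5 -> q4
Final state: q4
Accept states: {q0, q4, q5}

Yes, accepted (final state q4 is an accept state)


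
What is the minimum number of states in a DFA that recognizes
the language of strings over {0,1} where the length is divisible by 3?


States track (length) mod 3.
Need 3 states: one per remainder 0..2; accept = remainder 0.

3


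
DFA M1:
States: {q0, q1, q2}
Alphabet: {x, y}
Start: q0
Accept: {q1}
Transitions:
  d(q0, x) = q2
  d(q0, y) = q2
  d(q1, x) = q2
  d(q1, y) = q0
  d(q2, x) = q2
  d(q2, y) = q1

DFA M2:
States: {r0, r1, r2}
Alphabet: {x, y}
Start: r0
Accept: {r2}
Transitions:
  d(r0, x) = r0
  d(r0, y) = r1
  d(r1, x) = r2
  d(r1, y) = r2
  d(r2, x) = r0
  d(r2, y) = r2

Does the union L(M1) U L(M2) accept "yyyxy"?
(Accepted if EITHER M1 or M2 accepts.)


M1: final=q1 accepted=True
M2: final=r1 accepted=False

Yes, union accepts


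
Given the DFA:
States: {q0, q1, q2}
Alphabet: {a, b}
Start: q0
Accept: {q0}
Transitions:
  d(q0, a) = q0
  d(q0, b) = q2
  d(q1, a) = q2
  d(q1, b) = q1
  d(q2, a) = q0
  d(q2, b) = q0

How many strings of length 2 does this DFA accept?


Enumerating all length-2 strings:
  "aa" -> q0 [accept]
  "ab" -> q2 [reject]
  "ba" -> q0 [accept]
  "bb" -> q0 [accept]

3 out of 4


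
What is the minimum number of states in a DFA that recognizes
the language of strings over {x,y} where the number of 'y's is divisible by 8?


States track (count of 'y') mod 8.
Need 8 states: one per remainder 0..7; accept = remainder 0.

8


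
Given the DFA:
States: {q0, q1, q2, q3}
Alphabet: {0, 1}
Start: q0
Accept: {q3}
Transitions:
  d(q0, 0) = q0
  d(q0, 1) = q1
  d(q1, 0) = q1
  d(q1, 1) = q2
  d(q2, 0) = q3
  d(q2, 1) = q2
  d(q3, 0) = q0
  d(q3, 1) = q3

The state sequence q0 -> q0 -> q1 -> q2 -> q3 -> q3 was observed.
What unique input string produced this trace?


Trace back each transition to find the symbol:
  q0 --[0]--> q0
  q0 --[1]--> q1
  q1 --[1]--> q2
  q2 --[0]--> q3
  q3 --[1]--> q3

"01101"


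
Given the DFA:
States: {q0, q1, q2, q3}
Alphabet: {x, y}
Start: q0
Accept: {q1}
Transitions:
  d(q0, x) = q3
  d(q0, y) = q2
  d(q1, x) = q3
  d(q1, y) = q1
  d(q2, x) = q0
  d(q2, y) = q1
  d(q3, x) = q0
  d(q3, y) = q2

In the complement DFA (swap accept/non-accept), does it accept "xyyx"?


Trace: q0 -> q3 -> q2 -> q1 -> q3
Final: q3
Original accept: {q1}
Complement: q3 is not in original accept

Yes, complement accepts (original rejects)


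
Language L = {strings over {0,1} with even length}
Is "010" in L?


length = 3; 3 mod 2 = 1

No, "010" is not in L


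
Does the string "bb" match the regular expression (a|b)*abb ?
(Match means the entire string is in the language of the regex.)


|string| = 2; first = 'b'; last = 'b'

No, "bb" does not match (a|b)*abb


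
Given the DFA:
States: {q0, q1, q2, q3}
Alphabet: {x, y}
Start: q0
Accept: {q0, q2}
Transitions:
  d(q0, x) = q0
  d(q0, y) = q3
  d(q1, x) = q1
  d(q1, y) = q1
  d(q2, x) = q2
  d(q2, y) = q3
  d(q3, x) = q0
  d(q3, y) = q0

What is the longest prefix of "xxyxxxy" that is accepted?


Run the DFA, marking each prefix where the state is accepting:
  "" -> q0 [accept]
  "x" -> q0 [accept]
  "xx" -> q0 [accept]
  "xxy" -> q3 [reject]
  "xxyx" -> q0 [accept]
  "xxyxx" -> q0 [accept]
  "xxyxxx" -> q0 [accept]
  "xxyxxxy" -> q3 [reject]

"xxyxxx"


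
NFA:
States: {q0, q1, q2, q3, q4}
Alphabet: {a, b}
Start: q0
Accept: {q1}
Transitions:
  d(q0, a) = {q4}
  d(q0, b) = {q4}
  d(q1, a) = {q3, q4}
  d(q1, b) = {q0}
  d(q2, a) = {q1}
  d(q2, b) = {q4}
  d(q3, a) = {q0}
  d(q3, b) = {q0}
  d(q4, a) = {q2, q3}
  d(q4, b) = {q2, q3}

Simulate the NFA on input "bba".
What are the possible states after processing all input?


Start: {q0}
  --b--> {q4}
  --b--> {q2, q3}
  --a--> {q0, q1}

{q0, q1}


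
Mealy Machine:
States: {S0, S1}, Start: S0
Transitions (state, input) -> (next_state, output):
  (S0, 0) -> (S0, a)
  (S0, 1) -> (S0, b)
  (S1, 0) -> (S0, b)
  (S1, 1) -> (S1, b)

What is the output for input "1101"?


Step-by-step:
  (S0, 1) -> (S0, b)
  (S0, 1) -> (S0, b)
  (S0, 0) -> (S0, a)
  (S0, 1) -> (S0, b)

"bbab"


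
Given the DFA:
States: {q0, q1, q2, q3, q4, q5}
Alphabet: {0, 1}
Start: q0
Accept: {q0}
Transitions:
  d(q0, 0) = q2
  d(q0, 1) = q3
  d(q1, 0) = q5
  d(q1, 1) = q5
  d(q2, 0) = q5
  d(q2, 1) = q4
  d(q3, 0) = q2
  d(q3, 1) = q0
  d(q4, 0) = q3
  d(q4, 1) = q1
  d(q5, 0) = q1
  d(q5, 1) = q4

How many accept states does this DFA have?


Accept states listed: {q0}
Counting: q0(1)

1


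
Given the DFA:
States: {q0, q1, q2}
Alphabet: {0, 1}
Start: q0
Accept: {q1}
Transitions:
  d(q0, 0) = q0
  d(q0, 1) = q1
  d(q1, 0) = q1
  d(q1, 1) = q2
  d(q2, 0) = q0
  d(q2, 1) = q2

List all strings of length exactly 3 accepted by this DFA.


All strings of length 3: 8 total
Accepted: 3

"001", "010", "100"


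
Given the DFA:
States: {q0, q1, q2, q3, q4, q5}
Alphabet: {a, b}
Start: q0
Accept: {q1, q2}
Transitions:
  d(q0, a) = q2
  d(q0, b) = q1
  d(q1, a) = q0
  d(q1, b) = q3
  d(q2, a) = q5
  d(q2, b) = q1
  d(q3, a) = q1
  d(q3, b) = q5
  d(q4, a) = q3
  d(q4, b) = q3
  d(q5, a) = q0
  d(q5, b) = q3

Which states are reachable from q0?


BFS from q0:
  layer 0: {q0}
  layer 1: {q1, q2}
  layer 2: {q3, q5}

{q0, q1, q2, q3, q5}


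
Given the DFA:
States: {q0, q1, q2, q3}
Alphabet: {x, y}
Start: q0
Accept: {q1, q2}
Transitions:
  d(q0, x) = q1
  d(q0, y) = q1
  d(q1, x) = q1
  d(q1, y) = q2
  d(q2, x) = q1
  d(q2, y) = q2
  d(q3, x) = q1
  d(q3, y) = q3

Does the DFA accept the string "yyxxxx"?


Trace: q0 -> q1 -> q2 -> q1 -> q1 -> q1 -> q1
Final state: q1
Accept states: {q1, q2}

Yes, accepted (final state q1 is an accept state)


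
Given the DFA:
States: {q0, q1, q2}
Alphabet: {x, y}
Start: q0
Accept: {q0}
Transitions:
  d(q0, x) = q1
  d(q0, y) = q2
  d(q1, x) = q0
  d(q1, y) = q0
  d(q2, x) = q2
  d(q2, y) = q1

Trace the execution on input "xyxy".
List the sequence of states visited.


Input: xyxy
d(q0, x) = q1
d(q1, y) = q0
d(q0, x) = q1
d(q1, y) = q0


q0 -> q1 -> q0 -> q1 -> q0


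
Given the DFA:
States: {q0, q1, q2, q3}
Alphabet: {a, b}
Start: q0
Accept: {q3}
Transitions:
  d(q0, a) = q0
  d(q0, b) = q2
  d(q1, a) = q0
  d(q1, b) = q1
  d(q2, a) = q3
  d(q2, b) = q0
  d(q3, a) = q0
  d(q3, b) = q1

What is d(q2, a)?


Looking up transition d(q2, a)

q3


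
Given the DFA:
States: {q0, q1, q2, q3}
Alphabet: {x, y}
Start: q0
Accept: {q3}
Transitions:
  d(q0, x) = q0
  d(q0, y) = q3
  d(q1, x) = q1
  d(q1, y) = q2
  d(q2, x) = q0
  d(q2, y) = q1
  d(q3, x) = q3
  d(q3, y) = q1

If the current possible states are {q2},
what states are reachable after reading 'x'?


Apply transition on 'x' from each current state:
  d(q2, x) = q0

{q0}


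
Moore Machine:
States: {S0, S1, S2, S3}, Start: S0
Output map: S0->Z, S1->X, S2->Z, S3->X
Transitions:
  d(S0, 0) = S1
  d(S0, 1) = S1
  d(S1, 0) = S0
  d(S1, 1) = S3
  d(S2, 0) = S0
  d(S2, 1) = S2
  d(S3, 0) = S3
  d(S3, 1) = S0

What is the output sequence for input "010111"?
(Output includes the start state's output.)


Start: S0 (output Z)
  --0--> S1 (output X)
  --1--> S3 (output X)
  --0--> S3 (output X)
  --1--> S0 (output Z)
  --1--> S1 (output X)
  --1--> S3 (output X)

"ZXXXZXX"


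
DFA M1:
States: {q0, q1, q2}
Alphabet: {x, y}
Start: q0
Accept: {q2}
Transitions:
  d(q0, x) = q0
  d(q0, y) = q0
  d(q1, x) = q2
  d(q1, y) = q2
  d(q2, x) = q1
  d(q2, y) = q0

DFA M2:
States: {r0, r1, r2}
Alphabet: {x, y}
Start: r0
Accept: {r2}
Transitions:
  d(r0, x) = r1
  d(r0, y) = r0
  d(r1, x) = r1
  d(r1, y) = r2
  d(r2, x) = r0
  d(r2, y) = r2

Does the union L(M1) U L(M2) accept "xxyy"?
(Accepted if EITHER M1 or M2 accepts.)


M1: final=q0 accepted=False
M2: final=r2 accepted=True

Yes, union accepts


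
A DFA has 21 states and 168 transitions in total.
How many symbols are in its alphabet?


Each state has exactly one transition per symbol.
|alphabet| = transitions / states = 168 / 21 = 8

8


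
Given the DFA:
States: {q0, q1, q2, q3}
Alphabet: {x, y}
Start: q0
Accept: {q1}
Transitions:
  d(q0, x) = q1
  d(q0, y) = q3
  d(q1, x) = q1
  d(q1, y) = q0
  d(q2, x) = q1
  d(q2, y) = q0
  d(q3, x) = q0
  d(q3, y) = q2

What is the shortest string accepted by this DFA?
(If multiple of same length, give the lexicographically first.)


BFS by string length (lex-first path to each state shown):
  len 0: q0<-""
  len 1: q1<-"x", q3<-"y"
Found accept state at length 1.

"x"


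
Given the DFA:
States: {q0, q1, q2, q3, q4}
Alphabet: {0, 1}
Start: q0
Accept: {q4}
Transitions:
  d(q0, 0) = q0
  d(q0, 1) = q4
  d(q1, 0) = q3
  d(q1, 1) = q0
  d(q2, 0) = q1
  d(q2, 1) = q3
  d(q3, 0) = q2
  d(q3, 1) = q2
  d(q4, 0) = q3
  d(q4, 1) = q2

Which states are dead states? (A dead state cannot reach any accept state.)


Forward reachability from each state:
  q0 -> reaches accept state q4 (live)
  q1 -> reaches accept state q4 (live)
  q2 -> reaches accept state q4 (live)
  q3 -> reaches accept state q4 (live)
  q4 -> reaches accept state q4 (live)

None (all states can reach an accept state)


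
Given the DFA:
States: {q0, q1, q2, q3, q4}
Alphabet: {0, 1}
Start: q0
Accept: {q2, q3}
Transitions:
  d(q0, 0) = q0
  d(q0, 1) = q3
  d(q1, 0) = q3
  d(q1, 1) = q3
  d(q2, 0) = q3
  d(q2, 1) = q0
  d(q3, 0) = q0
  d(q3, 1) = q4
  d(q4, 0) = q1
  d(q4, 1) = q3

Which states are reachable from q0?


BFS from q0:
  layer 0: {q0}
  layer 1: {q3}
  layer 2: {q4}
  layer 3: {q1}

{q0, q1, q3, q4}


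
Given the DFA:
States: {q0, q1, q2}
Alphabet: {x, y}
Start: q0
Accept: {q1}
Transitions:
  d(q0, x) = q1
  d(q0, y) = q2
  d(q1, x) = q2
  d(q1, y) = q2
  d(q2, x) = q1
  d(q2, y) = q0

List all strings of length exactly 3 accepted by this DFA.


All strings of length 3: 8 total
Accepted: 3

"xxx", "xyx", "yyx"


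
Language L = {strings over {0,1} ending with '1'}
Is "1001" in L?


last symbol = '1'

Yes, "1001" is in L


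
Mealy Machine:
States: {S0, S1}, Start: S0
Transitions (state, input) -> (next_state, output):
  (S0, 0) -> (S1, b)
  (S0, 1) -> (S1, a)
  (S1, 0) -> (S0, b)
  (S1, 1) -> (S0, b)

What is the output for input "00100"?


Step-by-step:
  (S0, 0) -> (S1, b)
  (S1, 0) -> (S0, b)
  (S0, 1) -> (S1, a)
  (S1, 0) -> (S0, b)
  (S0, 0) -> (S1, b)

"bbabb"


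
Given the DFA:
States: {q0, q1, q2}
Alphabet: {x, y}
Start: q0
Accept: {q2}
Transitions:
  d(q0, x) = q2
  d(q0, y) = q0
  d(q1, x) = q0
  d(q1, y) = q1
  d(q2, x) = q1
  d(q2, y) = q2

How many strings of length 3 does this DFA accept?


Enumerating all length-3 strings:
  "xxx" -> q0 [reject]
  "xxy" -> q1 [reject]
  "xyx" -> q1 [reject]
  "xyy" -> q2 [accept]
  "yxx" -> q1 [reject]
  "yxy" -> q2 [accept]
  "yyx" -> q2 [accept]
  "yyy" -> q0 [reject]

3 out of 8


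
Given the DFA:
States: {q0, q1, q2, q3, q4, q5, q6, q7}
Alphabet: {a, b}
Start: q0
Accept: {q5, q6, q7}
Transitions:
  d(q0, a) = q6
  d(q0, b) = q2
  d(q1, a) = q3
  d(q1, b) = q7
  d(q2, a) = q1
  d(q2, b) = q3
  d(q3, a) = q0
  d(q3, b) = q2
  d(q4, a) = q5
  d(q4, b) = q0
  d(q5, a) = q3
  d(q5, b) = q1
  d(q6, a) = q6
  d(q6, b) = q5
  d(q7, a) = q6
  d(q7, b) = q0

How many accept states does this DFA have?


Accept states listed: {q5, q6, q7}
Counting: q5(1) q6(2) q7(3)

3


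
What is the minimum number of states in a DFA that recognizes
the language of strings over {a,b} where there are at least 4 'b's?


States: count = 0, 1, ..., 3, and a final '>= 4' state.
Total: 4 + 1 = 5. Accept = '>= 4' state.

5


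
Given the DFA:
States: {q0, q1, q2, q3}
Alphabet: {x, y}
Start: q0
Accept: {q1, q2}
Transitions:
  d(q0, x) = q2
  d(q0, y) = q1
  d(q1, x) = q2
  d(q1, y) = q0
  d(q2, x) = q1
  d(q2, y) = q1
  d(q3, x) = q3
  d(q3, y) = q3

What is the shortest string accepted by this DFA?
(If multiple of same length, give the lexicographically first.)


BFS by string length (lex-first path to each state shown):
  len 0: q0<-""
  len 1: q1<-"y", q2<-"x"
Found accept state at length 1.

"x"


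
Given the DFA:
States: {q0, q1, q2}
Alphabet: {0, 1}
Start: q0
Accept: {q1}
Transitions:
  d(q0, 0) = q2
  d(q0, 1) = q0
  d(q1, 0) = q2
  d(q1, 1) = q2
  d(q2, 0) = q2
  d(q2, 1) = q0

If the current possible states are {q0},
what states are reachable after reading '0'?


Apply transition on '0' from each current state:
  d(q0, 0) = q2

{q2}


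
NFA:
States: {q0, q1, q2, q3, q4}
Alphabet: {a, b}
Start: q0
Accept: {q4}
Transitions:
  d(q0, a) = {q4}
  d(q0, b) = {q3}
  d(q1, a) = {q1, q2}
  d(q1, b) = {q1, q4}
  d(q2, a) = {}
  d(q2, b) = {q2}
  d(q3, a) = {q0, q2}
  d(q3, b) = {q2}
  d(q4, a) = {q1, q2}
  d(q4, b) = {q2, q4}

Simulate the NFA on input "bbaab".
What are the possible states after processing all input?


Start: {q0}
  --b--> {q3}
  --b--> {q2}
  --a--> {}
  --a--> {}
  --b--> {}

{} (empty set, no valid transitions)


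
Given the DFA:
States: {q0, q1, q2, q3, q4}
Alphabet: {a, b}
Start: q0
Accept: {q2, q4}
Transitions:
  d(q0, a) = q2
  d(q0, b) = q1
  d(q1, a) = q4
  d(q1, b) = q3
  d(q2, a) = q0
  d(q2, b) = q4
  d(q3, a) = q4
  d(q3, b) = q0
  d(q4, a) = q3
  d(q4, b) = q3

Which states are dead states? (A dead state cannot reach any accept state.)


Forward reachability from each state:
  q0 -> reaches accept state q2 (live)
  q1 -> reaches accept state q2 (live)
  q2 -> reaches accept state q2 (live)
  q3 -> reaches accept state q2 (live)
  q4 -> reaches accept state q2 (live)

None (all states can reach an accept state)


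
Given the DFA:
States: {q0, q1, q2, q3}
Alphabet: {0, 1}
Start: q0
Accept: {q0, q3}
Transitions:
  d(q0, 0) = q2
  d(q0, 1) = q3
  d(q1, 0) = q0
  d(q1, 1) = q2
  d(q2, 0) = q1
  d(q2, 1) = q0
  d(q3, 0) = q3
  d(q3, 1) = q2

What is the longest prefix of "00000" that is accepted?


Run the DFA, marking each prefix where the state is accepting:
  "" -> q0 [accept]
  "0" -> q2 [reject]
  "00" -> q1 [reject]
  "000" -> q0 [accept]
  "0000" -> q2 [reject]
  "00000" -> q1 [reject]

"000"


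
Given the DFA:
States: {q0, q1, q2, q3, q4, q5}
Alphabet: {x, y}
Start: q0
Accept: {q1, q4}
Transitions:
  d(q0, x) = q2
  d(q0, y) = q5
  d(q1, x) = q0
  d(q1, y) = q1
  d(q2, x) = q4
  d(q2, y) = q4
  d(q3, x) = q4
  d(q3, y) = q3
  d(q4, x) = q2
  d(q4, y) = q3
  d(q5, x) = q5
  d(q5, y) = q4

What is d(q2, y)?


Looking up transition d(q2, y)

q4


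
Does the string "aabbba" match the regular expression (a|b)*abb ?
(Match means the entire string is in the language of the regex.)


|string| = 6; first = 'a'; last = 'a'

No, "aabbba" does not match (a|b)*abb


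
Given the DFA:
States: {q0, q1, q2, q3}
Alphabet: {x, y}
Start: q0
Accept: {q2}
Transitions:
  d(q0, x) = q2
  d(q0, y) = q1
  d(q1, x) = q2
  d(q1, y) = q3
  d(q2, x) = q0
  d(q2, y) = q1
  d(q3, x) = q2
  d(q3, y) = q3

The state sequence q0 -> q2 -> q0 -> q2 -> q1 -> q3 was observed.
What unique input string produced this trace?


Trace back each transition to find the symbol:
  q0 --[x]--> q2
  q2 --[x]--> q0
  q0 --[x]--> q2
  q2 --[y]--> q1
  q1 --[y]--> q3

"xxxyy"


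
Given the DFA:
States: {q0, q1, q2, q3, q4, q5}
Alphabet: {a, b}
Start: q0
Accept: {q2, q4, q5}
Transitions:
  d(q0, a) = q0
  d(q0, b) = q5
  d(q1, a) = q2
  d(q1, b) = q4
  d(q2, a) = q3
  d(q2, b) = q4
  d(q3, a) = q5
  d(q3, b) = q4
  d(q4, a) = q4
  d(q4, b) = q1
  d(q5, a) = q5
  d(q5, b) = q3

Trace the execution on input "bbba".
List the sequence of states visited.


Input: bbba
d(q0, b) = q5
d(q5, b) = q3
d(q3, b) = q4
d(q4, a) = q4


q0 -> q5 -> q3 -> q4 -> q4


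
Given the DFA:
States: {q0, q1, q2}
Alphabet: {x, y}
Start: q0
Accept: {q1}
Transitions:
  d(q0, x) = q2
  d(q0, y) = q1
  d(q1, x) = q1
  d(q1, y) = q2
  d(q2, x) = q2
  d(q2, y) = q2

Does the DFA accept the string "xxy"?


Trace: q0 -> q2 -> q2 -> q2
Final state: q2
Accept states: {q1}

No, rejected (final state q2 is not an accept state)


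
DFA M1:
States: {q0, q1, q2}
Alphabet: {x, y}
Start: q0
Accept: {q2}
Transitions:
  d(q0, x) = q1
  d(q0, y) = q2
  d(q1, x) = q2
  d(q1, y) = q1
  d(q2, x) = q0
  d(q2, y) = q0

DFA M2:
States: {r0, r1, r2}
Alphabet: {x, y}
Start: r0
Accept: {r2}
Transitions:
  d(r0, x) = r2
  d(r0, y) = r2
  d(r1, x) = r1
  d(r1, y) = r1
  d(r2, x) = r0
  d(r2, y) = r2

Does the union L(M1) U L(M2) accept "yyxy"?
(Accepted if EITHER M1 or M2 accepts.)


M1: final=q1 accepted=False
M2: final=r2 accepted=True

Yes, union accepts


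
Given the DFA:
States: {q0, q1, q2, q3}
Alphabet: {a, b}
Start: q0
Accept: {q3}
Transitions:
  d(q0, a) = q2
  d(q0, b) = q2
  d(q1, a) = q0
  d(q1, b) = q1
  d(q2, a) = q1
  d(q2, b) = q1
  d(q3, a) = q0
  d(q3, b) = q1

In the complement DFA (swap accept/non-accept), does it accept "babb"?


Trace: q0 -> q2 -> q1 -> q1 -> q1
Final: q1
Original accept: {q3}
Complement: q1 is not in original accept

Yes, complement accepts (original rejects)


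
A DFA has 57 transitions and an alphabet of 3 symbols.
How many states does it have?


Each state has exactly one transition per symbol.
states = transitions / |alphabet| = 57 / 3 = 19

19


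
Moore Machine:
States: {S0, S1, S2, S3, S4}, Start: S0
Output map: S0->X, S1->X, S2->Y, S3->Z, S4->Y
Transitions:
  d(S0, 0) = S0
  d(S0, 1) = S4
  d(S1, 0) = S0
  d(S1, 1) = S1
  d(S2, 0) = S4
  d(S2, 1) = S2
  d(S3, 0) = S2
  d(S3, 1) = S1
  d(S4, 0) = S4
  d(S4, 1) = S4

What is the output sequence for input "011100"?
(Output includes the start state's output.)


Start: S0 (output X)
  --0--> S0 (output X)
  --1--> S4 (output Y)
  --1--> S4 (output Y)
  --1--> S4 (output Y)
  --0--> S4 (output Y)
  --0--> S4 (output Y)

"XXYYYYY"


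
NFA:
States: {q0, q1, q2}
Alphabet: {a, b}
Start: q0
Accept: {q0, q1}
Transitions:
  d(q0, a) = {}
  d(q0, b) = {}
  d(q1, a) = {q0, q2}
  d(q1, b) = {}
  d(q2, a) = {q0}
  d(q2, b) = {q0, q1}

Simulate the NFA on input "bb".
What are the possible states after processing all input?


Start: {q0}
  --b--> {}
  --b--> {}

{} (empty set, no valid transitions)


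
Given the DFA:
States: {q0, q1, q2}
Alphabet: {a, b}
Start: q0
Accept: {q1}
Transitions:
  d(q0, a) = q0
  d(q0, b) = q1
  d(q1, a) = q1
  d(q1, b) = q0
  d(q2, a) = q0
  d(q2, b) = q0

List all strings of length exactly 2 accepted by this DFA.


All strings of length 2: 4 total
Accepted: 2

"ab", "ba"


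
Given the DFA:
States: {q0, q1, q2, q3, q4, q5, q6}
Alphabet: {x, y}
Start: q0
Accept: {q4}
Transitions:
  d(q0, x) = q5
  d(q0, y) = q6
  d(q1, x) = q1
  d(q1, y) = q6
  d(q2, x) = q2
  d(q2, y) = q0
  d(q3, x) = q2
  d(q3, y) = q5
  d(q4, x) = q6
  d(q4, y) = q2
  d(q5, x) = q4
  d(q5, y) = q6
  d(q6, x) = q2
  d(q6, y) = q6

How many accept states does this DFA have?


Accept states listed: {q4}
Counting: q4(1)

1


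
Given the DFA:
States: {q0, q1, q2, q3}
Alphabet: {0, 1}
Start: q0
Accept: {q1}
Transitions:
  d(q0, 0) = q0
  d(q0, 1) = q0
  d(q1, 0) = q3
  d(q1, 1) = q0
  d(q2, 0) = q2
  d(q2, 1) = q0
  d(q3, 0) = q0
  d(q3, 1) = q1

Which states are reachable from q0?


BFS from q0:
  layer 0: {q0}

{q0}


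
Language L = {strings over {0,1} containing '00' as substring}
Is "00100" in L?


'00' occurs at index 0

Yes, "00100" is in L


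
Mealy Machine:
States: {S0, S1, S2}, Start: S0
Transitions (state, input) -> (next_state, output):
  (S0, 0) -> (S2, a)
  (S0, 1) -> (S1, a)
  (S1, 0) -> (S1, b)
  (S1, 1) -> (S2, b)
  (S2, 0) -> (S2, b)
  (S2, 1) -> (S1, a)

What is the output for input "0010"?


Step-by-step:
  (S0, 0) -> (S2, a)
  (S2, 0) -> (S2, b)
  (S2, 1) -> (S1, a)
  (S1, 0) -> (S1, b)

"abab"
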